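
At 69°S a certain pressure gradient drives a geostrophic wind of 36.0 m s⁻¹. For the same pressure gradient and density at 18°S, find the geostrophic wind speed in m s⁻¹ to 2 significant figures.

110 m s⁻¹

With the same pressure gradient and density, V_g ∝ 1/f ∝ 1/sin φ.
V₂ = V₁ · sin φ₁ / sin φ₂ = 36.0 × sin 69° / sin 18°
V₂ = 36.0 × 0.9336/0.3090 = 110 m s⁻¹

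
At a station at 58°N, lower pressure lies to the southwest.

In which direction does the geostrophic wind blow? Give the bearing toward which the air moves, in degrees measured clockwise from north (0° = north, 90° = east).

The pressure-gradient force points toward the southwest (bearing 225°).
Geostrophic balance: in the Northern Hemisphere the Coriolis force deflects motion to the right, so the geostrophic wind blows 90° to the right of the pressure-gradient force (low pressure on the left).
Rotating 225° by 90° clockwise gives 315° — the wind blows toward the northwest.

315°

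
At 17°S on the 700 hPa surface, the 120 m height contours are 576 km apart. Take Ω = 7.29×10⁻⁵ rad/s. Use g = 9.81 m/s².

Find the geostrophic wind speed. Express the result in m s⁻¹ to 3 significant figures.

47.9 m s⁻¹

Coriolis parameter at 17°S:
f = 2Ω sin φ = 2 × 7.29×10⁻⁵ × sin 17° = 4.26×10⁻⁵ s⁻¹
Height gradient: |∂Z/∂n| = 120 m / 576000 m = 2.08×10⁻⁴
On a pressure surface, geostrophic balance gives V_g = (g/f)|∂Z/∂n|:
V_g = 9.81 × 2.08×10⁻⁴ / 4.26×10⁻⁵ = 47.9 m/s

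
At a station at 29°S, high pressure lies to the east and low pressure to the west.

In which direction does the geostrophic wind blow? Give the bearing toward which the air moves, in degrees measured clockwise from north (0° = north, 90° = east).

The pressure-gradient force points toward the west (bearing 270°).
Geostrophic balance: in the Southern Hemisphere the Coriolis force deflects motion to the left, so the geostrophic wind blows 90° to the left of the pressure-gradient force (low pressure on the right).
Rotating 270° by 90° counterclockwise gives 180° — the wind blows toward the south.

180°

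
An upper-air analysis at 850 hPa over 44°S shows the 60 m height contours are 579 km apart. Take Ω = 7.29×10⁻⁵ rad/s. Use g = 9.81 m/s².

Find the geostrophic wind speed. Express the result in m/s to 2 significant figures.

Coriolis parameter at 44°S:
f = 2Ω sin φ = 2 × 7.29×10⁻⁵ × sin 44° = 1.01×10⁻⁴ s⁻¹
Height gradient: |∂Z/∂n| = 60 m / 579000 m = 1.04×10⁻⁴
On a pressure surface, geostrophic balance gives V_g = (g/f)|∂Z/∂n|:
V_g = 9.81 × 1.04×10⁻⁴ / 1.01×10⁻⁴ = 10.0 m/s

10 m/s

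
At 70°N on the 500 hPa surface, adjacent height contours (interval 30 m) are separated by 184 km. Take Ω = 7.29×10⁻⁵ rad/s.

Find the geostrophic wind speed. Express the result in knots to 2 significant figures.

Coriolis parameter at 70°N:
f = 2Ω sin φ = 2 × 7.29×10⁻⁵ × sin 70° = 1.37×10⁻⁴ s⁻¹
Height gradient: |∂Z/∂n| = 30 m / 184000 m = 1.63×10⁻⁴
On a pressure surface, geostrophic balance gives V_g = (g/f)|∂Z/∂n|:
V_g = 9.81 × 1.63×10⁻⁴ / 1.37×10⁻⁴ = 11.7 m/s
Converting: 11.7 m/s × 1.944 = 23 knots

23 knots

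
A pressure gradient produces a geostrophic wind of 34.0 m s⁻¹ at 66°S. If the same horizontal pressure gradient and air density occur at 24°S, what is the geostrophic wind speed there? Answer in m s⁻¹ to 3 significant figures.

76.4 m s⁻¹

With the same pressure gradient and density, V_g ∝ 1/f ∝ 1/sin φ.
V₂ = V₁ · sin φ₁ / sin φ₂ = 34.0 × sin 66° / sin 24°
V₂ = 34.0 × 0.9135/0.4067 = 76.4 m s⁻¹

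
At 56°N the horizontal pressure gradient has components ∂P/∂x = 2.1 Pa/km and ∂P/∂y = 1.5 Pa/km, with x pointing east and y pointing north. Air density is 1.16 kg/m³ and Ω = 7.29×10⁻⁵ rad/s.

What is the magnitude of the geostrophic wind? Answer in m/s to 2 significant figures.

18 m/s

Coriolis parameter at 56°N:
f = 2Ω sin φ = 2 × 7.29×10⁻⁵ × sin 56° = 1.21×10⁻⁴ s⁻¹
Component geostrophic relations (x east, y north):
u_g = −(1/(fρ)) ∂P/∂y,  v_g = (1/(fρ)) ∂P/∂x
u_g = −(1.5×10⁻³)/(1.21×10⁻⁴ × 1.16) = −10.7 m/s;  v_g = (2.1×10⁻³)/(1.21×10⁻⁴ × 1.16) = 15.0 m/s
|V_g| = √(u_g² + v_g²) = 18.4 m/s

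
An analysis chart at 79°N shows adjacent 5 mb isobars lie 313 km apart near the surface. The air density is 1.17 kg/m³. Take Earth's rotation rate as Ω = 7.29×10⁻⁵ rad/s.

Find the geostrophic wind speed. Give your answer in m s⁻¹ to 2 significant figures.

9.5 m s⁻¹

Coriolis parameter at 79°N:
f = 2Ω sin φ = 2 × 7.29×10⁻⁵ × sin 79° = 1.43×10⁻⁴ s⁻¹
Pressure gradient: |∂P/∂n| = 500 Pa / 313000 m = 1.60×10⁻³ Pa/m
Geostrophic balance (pressure-gradient force = Coriolis force):
V_g = (1/(fρ)) |∂P/∂n| = 1.60×10⁻³ / (1.43×10⁻⁴ × 1.17) = 9.54 m/s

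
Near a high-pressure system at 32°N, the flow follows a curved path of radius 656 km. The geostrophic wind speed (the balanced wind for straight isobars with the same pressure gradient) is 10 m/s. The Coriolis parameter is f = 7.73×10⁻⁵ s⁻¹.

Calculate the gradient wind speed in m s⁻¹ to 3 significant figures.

Around a high, pressure-gradient force acts outward with centrifugal, so Coriolis balances both:
fV = (1/ρ)|∂P/∂n| + V²/R  →  V² − fR·V + fR·V_g = 0
With fR = 7.73×10⁻⁵ × 656×10³ m = 50.7 m/s:
V = [fR − √((fR)² − 4 fR V_g)]/2 = [50.7 − √(50.7² − 4×50.7×10)]/2 = 13.7 m/s
Supergeostrophic (V > V_g = 10 m/s), as expected around a high.

13.7 m s⁻¹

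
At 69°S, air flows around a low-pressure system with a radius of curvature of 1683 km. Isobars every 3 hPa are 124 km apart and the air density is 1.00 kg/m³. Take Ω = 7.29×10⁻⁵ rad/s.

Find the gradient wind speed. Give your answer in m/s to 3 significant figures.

Coriolis parameter at 69°S:
f = 2Ω sin φ = 2 × 7.29×10⁻⁵ × sin 69° = 1.36×10⁻⁴ s⁻¹
Pressure gradient: |∂P/∂n| = 300 Pa / 124000 m = 2.42×10⁻³ Pa/m
Geostrophic speed: V_g = |∂P/∂n|/(fρ) = 2.42×10⁻³/(1.36×10⁻⁴ × 1.00) = 17.8 m/s
Around a low, centrifugal force acts outward with Coriolis, so pressure-gradient force balances both:
(1/ρ)|∂P/∂n| = fV + V²/R  →  V² + fR·V − fR·V_g = 0
With fR = 1.36×10⁻⁴ × 1683×10³ m = 229 m/s:
V = [−fR + √((fR)² + 4 fR V_g)]/2 = [−229 + √(229² + 4×229×17.8)]/2 = 16.6 m/s
Subgeostrophic (V < V_g = 17.8 m/s), as expected around a low.

16.6 m/s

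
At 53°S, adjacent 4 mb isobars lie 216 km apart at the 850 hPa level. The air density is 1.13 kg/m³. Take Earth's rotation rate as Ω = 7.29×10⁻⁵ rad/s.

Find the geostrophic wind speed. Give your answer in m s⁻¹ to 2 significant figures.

14 m s⁻¹

Coriolis parameter at 53°S:
f = 2Ω sin φ = 2 × 7.29×10⁻⁵ × sin 53° = 1.16×10⁻⁴ s⁻¹
Pressure gradient: |∂P/∂n| = 400 Pa / 216000 m = 1.85×10⁻³ Pa/m
Geostrophic balance (pressure-gradient force = Coriolis force):
V_g = (1/(fρ)) |∂P/∂n| = 1.85×10⁻³ / (1.16×10⁻⁴ × 1.13) = 14.1 m/s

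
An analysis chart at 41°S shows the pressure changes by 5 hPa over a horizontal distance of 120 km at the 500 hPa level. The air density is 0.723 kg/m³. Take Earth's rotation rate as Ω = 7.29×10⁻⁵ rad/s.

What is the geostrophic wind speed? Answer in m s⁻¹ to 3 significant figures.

Coriolis parameter at 41°S:
f = 2Ω sin φ = 2 × 7.29×10⁻⁵ × sin 41° = 9.57×10⁻⁵ s⁻¹
Pressure gradient: |∂P/∂n| = 500 Pa / 120000 m = 4.17×10⁻³ Pa/m
Geostrophic balance (pressure-gradient force = Coriolis force):
V_g = (1/(fρ)) |∂P/∂n| = 4.17×10⁻³ / (9.57×10⁻⁵ × 0.723) = 60.2 m/s

60.2 m s⁻¹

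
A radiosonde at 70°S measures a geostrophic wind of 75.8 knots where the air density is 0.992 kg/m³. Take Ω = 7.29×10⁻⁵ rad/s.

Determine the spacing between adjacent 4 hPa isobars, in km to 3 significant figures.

75.5 km

Coriolis parameter at 70°S:
f = 2Ω sin φ = 2 × 7.29×10⁻⁵ × sin 70° = 1.37×10⁻⁴ s⁻¹
Wind speed in SI: 75.8 knots = 39.0 m/s
Geostrophic balance rearranged: |∂P/∂n| = f ρ V_g
|∂P/∂n| = 1.37×10⁻⁴ × 0.992 × 39.0 = 5.30×10⁻³ Pa/m
Isobar spacing: Δn = ΔP/|∂P/∂n| = 400 Pa / 5.30×10⁻³ Pa/m = 75474 m ≈ 75.5 km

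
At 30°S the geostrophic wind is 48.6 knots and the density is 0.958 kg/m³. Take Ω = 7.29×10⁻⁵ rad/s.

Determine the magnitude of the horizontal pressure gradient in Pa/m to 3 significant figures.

Coriolis parameter at 30°S:
f = 2Ω sin φ = 2 × 7.29×10⁻⁵ × sin 30° = 7.29×10⁻⁵ s⁻¹
Wind speed in SI: 48.6 knots = 25.0 m/s
Geostrophic balance rearranged: |∂P/∂n| = f ρ V_g
|∂P/∂n| = 7.29×10⁻⁵ × 0.958 × 25.0 = 1.75×10⁻³ Pa/m

1.75×10⁻³ Pa/m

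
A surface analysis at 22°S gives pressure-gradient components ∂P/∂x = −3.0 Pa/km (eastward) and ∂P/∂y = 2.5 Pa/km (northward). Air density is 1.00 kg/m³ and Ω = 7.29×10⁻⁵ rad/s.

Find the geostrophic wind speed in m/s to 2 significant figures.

71 m/s

Coriolis parameter at 22°S:
f = 2Ω sin φ = 2 × 7.29×10⁻⁵ × sin 22° = 5.46×10⁻⁵ s⁻¹
In the Southern Hemisphere f is negative: f = −5.46×10⁻⁵ s⁻¹.
Component geostrophic relations (x east, y north):
u_g = −(1/(fρ)) ∂P/∂y,  v_g = (1/(fρ)) ∂P/∂x
u_g = −(2.5×10⁻³)/(−5.46×10⁻⁵ × 1.00) = 45.8 m/s;  v_g = (−3.0×10⁻³)/(−5.46×10⁻⁵ × 1.00) = 54.9 m/s
|V_g| = √(u_g² + v_g²) = 71.5 m/s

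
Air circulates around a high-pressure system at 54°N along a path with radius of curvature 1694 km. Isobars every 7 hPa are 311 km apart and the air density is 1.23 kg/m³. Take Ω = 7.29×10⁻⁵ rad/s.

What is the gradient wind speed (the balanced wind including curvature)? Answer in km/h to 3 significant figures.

Coriolis parameter at 54°N:
f = 2Ω sin φ = 2 × 7.29×10⁻⁵ × sin 54° = 1.18×10⁻⁴ s⁻¹
Pressure gradient: |∂P/∂n| = 700 Pa / 311000 m = 2.25×10⁻³ Pa/m
Geostrophic speed: V_g = |∂P/∂n|/(fρ) = 2.25×10⁻³/(1.18×10⁻⁴ × 1.23) = 15.5 m/s
Around a high, pressure-gradient force acts outward with centrifugal, so Coriolis balances both:
fV = (1/ρ)|∂P/∂n| + V²/R  →  V² − fR·V + fR·V_g = 0
With fR = 1.18×10⁻⁴ × 1694×10³ m = 200 m/s:
V = [fR − √((fR)² − 4 fR V_g)]/2 = [200 − √(200² − 4×200×15.5)]/2 = 17 m/s
Supergeostrophic (V > V_g = 15.5 m/s), as expected around a high.
Converting: 17 m/s × 3.6 = 61.0 km/h

61.0 km/h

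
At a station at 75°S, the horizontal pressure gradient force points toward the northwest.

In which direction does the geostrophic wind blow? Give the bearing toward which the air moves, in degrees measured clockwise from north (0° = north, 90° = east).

The pressure-gradient force points toward the northwest (bearing 315°).
Geostrophic balance: in the Southern Hemisphere the Coriolis force deflects motion to the left, so the geostrophic wind blows 90° to the left of the pressure-gradient force (low pressure on the right).
Rotating 315° by 90° counterclockwise gives 225° — the wind blows toward the southwest.

225°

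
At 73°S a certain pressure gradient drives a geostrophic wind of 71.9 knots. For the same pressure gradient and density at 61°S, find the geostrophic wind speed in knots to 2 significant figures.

79 knots

With the same pressure gradient and density, V_g ∝ 1/f ∝ 1/sin φ.
V₂ = V₁ · sin φ₁ / sin φ₂ = 71.9 × sin 73° / sin 61°
V₂ = 71.9 × 0.9563/0.8746 = 79 knots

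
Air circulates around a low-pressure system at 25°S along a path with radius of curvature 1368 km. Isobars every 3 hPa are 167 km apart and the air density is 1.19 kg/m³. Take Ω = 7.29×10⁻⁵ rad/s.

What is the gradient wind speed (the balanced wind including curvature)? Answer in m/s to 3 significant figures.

Coriolis parameter at 25°S:
f = 2Ω sin φ = 2 × 7.29×10⁻⁵ × sin 25° = 6.16×10⁻⁵ s⁻¹
Pressure gradient: |∂P/∂n| = 300 Pa / 167000 m = 1.80×10⁻³ Pa/m
Geostrophic speed: V_g = |∂P/∂n|/(fρ) = 1.80×10⁻³/(6.16×10⁻⁵ × 1.19) = 24.5 m/s
Around a low, centrifugal force acts outward with Coriolis, so pressure-gradient force balances both:
(1/ρ)|∂P/∂n| = fV + V²/R  →  V² + fR·V − fR·V_g = 0
With fR = 6.16×10⁻⁵ × 1368×10³ m = 84.3 m/s:
V = [−fR + √((fR)² + 4 fR V_g)]/2 = [−84.3 + √(84.3² + 4×84.3×24.5)]/2 = 19.8 m/s
Subgeostrophic (V < V_g = 24.5 m/s), as expected around a low.

19.8 m/s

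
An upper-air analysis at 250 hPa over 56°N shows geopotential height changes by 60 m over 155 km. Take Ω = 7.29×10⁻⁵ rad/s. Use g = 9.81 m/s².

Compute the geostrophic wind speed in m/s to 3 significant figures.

31.4 m/s

Coriolis parameter at 56°N:
f = 2Ω sin φ = 2 × 7.29×10⁻⁵ × sin 56° = 1.21×10⁻⁴ s⁻¹
Height gradient: |∂Z/∂n| = 60 m / 155000 m = 3.87×10⁻⁴
On a pressure surface, geostrophic balance gives V_g = (g/f)|∂Z/∂n|:
V_g = 9.81 × 3.87×10⁻⁴ / 1.21×10⁻⁴ = 31.4 m/s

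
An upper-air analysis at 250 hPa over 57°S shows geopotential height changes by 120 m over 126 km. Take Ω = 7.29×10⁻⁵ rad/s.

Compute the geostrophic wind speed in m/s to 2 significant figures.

Coriolis parameter at 57°S:
f = 2Ω sin φ = 2 × 7.29×10⁻⁵ × sin 57° = 1.22×10⁻⁴ s⁻¹
Height gradient: |∂Z/∂n| = 120 m / 126000 m = 9.52×10⁻⁴
On a pressure surface, geostrophic balance gives V_g = (g/f)|∂Z/∂n|:
V_g = 9.81 × 9.52×10⁻⁴ / 1.22×10⁻⁴ = 76.4 m/s

76 m/s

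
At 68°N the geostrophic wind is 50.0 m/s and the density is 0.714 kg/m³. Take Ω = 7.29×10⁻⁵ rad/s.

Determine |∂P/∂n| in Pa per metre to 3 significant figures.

4.83×10⁻³ Pa/m

Coriolis parameter at 68°N:
f = 2Ω sin φ = 2 × 7.29×10⁻⁵ × sin 68° = 1.35×10⁻⁴ s⁻¹
Geostrophic balance rearranged: |∂P/∂n| = f ρ V_g
|∂P/∂n| = 1.35×10⁻⁴ × 0.714 × 50.0 = 4.83×10⁻³ Pa/m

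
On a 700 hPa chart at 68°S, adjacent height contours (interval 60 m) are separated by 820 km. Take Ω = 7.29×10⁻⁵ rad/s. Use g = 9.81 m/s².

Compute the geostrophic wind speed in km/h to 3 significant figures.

19.1 km/h

Coriolis parameter at 68°S:
f = 2Ω sin φ = 2 × 7.29×10⁻⁵ × sin 68° = 1.35×10⁻⁴ s⁻¹
Height gradient: |∂Z/∂n| = 60 m / 820000 m = 7.32×10⁻⁵
On a pressure surface, geostrophic balance gives V_g = (g/f)|∂Z/∂n|:
V_g = 9.81 × 7.32×10⁻⁵ / 1.35×10⁻⁴ = 5.31 m/s
Converting: 5.31 m/s × 3.6 = 19.1 km/h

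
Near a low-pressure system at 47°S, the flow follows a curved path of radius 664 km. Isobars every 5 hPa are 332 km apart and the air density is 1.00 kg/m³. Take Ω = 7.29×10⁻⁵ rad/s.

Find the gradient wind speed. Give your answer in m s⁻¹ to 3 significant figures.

Coriolis parameter at 47°S:
f = 2Ω sin φ = 2 × 7.29×10⁻⁵ × sin 47° = 1.07×10⁻⁴ s⁻¹
Pressure gradient: |∂P/∂n| = 500 Pa / 332000 m = 1.51×10⁻³ Pa/m
Geostrophic speed: V_g = |∂P/∂n|/(fρ) = 1.51×10⁻³/(1.07×10⁻⁴ × 1.00) = 14.1 m/s
Around a low, centrifugal force acts outward with Coriolis, so pressure-gradient force balances both:
(1/ρ)|∂P/∂n| = fV + V²/R  →  V² + fR·V − fR·V_g = 0
With fR = 1.07×10⁻⁴ × 664×10³ m = 70.8 m/s:
V = [−fR + √((fR)² + 4 fR V_g)]/2 = [−70.8 + √(70.8² + 4×70.8×14.1)]/2 = 12.1 m/s
Subgeostrophic (V < V_g = 14.1 m/s), as expected around a low.

12.1 m s⁻¹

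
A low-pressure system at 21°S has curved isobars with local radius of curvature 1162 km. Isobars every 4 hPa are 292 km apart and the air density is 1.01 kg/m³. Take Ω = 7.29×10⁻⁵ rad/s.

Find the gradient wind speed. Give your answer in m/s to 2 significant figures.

20 m/s

Coriolis parameter at 21°S:
f = 2Ω sin φ = 2 × 7.29×10⁻⁵ × sin 21° = 5.23×10⁻⁵ s⁻¹
Pressure gradient: |∂P/∂n| = 400 Pa / 292000 m = 1.37×10⁻³ Pa/m
Geostrophic speed: V_g = |∂P/∂n|/(fρ) = 1.37×10⁻³/(5.23×10⁻⁵ × 1.01) = 26.0 m/s
Around a low, centrifugal force acts outward with Coriolis, so pressure-gradient force balances both:
(1/ρ)|∂P/∂n| = fV + V²/R  →  V² + fR·V − fR·V_g = 0
With fR = 5.23×10⁻⁵ × 1162×10³ m = 60.7 m/s:
V = [−fR + √((fR)² + 4 fR V_g)]/2 = [−60.7 + √(60.7² + 4×60.7×26)]/2 = 19.6 m/s
Subgeostrophic (V < V_g = 26 m/s), as expected around a low.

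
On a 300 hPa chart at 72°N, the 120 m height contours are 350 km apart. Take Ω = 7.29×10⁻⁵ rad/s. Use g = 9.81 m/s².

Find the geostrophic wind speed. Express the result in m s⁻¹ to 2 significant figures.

Coriolis parameter at 72°N:
f = 2Ω sin φ = 2 × 7.29×10⁻⁵ × sin 72° = 1.39×10⁻⁴ s⁻¹
Height gradient: |∂Z/∂n| = 120 m / 350000 m = 3.43×10⁻⁴
On a pressure surface, geostrophic balance gives V_g = (g/f)|∂Z/∂n|:
V_g = 9.81 × 3.43×10⁻⁴ / 1.39×10⁻⁴ = 24.3 m/s

24 m s⁻¹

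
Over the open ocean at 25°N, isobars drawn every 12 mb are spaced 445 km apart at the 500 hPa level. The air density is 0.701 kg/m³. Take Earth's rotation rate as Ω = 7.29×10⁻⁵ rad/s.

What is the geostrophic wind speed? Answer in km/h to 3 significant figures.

225 km/h

Coriolis parameter at 25°N:
f = 2Ω sin φ = 2 × 7.29×10⁻⁵ × sin 25° = 6.16×10⁻⁵ s⁻¹
Pressure gradient: |∂P/∂n| = 1200 Pa / 445000 m = 2.70×10⁻³ Pa/m
Geostrophic balance (pressure-gradient force = Coriolis force):
V_g = (1/(fρ)) |∂P/∂n| = 2.70×10⁻³ / (6.16×10⁻⁵ × 0.701) = 62.4 m/s
Converting: 62.4 m/s × 3.6 = 225 km/h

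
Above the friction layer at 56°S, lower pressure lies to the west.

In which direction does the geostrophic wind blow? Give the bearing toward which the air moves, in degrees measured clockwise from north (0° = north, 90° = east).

The pressure-gradient force points toward the west (bearing 270°).
Geostrophic balance: in the Southern Hemisphere the Coriolis force deflects motion to the left, so the geostrophic wind blows 90° to the left of the pressure-gradient force (low pressure on the right).
Rotating 270° by 90° counterclockwise gives 180° — the wind blows toward the south.

180°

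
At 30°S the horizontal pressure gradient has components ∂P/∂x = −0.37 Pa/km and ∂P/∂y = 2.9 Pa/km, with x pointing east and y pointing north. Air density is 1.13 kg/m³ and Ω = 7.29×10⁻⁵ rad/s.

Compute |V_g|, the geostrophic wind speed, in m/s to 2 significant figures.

Coriolis parameter at 30°S:
f = 2Ω sin φ = 2 × 7.29×10⁻⁵ × sin 30° = 7.29×10⁻⁵ s⁻¹
In the Southern Hemisphere f is negative: f = −7.29×10⁻⁵ s⁻¹.
Component geostrophic relations (x east, y north):
u_g = −(1/(fρ)) ∂P/∂y,  v_g = (1/(fρ)) ∂P/∂x
u_g = −(2.9×10⁻³)/(−7.29×10⁻⁵ × 1.13) = 35.2 m/s;  v_g = (−0.37×10⁻³)/(−7.29×10⁻⁵ × 1.13) = 4.49 m/s
|V_g| = √(u_g² + v_g²) = 35.5 m/s

35 m/s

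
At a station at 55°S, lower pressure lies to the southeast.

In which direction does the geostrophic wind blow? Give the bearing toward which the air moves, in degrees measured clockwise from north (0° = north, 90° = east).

045°

The pressure-gradient force points toward the southeast (bearing 135°).
Geostrophic balance: in the Southern Hemisphere the Coriolis force deflects motion to the left, so the geostrophic wind blows 90° to the left of the pressure-gradient force (low pressure on the right).
Rotating 135° by 90° counterclockwise gives 045° — the wind blows toward the northeast.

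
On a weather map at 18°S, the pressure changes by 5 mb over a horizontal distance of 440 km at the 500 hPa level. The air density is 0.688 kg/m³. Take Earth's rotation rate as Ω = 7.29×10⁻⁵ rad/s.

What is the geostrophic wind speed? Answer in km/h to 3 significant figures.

132 km/h

Coriolis parameter at 18°S:
f = 2Ω sin φ = 2 × 7.29×10⁻⁵ × sin 18° = 4.51×10⁻⁵ s⁻¹
Pressure gradient: |∂P/∂n| = 500 Pa / 440000 m = 1.14×10⁻³ Pa/m
Geostrophic balance (pressure-gradient force = Coriolis force):
V_g = (1/(fρ)) |∂P/∂n| = 1.14×10⁻³ / (4.51×10⁻⁵ × 0.688) = 36.7 m/s
Converting: 36.7 m/s × 3.6 = 132 km/h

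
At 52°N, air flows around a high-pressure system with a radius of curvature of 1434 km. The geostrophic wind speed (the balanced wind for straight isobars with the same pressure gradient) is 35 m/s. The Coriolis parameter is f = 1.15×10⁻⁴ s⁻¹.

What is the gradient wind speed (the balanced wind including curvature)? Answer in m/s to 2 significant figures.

Around a high, pressure-gradient force acts outward with centrifugal, so Coriolis balances both:
fV = (1/ρ)|∂P/∂n| + V²/R  →  V² − fR·V + fR·V_g = 0
With fR = 1.15×10⁻⁴ × 1434×10³ m = 165 m/s:
V = [fR − √((fR)² − 4 fR V_g)]/2 = [165 − √(165² − 4×165×35)]/2 = 50.4 m/s
Supergeostrophic (V > V_g = 35 m/s), as expected around a high.

50 m/s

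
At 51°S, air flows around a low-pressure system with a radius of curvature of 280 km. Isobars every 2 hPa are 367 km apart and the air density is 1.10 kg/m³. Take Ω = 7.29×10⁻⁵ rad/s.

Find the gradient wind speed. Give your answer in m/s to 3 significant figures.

Coriolis parameter at 51°S:
f = 2Ω sin φ = 2 × 7.29×10⁻⁵ × sin 51° = 1.13×10⁻⁴ s⁻¹
Pressure gradient: |∂P/∂n| = 200 Pa / 367000 m = 5.45×10⁻⁴ Pa/m
Geostrophic speed: V_g = |∂P/∂n|/(fρ) = 5.45×10⁻⁴/(1.13×10⁻⁴ × 1.10) = 4.37 m/s
Around a low, centrifugal force acts outward with Coriolis, so pressure-gradient force balances both:
(1/ρ)|∂P/∂n| = fV + V²/R  →  V² + fR·V − fR·V_g = 0
With fR = 1.13×10⁻⁴ × 280×10³ m = 31.7 m/s:
V = [−fR + √((fR)² + 4 fR V_g)]/2 = [−31.7 + √(31.7² + 4×31.7×4.37)]/2 = 3.89 m/s
Subgeostrophic (V < V_g = 4.37 m/s), as expected around a low.

3.89 m/s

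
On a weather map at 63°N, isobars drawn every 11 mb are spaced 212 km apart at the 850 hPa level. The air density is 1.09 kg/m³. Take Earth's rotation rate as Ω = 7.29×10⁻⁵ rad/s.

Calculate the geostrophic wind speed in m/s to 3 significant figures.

Coriolis parameter at 63°N:
f = 2Ω sin φ = 2 × 7.29×10⁻⁵ × sin 63° = 1.30×10⁻⁴ s⁻¹
Pressure gradient: |∂P/∂n| = 1100 Pa / 212000 m = 5.19×10⁻³ Pa/m
Geostrophic balance (pressure-gradient force = Coriolis force):
V_g = (1/(fρ)) |∂P/∂n| = 5.19×10⁻³ / (1.30×10⁻⁴ × 1.09) = 36.6 m/s

36.6 m/s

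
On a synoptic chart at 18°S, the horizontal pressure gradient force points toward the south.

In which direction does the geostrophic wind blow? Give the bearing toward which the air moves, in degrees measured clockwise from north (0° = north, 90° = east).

090°

The pressure-gradient force points toward the south (bearing 180°).
Geostrophic balance: in the Southern Hemisphere the Coriolis force deflects motion to the left, so the geostrophic wind blows 90° to the left of the pressure-gradient force (low pressure on the right).
Rotating 180° by 90° counterclockwise gives 090° — the wind blows toward the east.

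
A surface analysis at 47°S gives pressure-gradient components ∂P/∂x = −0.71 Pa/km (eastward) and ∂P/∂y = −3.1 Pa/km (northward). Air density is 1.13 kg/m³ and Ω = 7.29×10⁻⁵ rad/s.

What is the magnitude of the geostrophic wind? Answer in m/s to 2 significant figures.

Coriolis parameter at 47°S:
f = 2Ω sin φ = 2 × 7.29×10⁻⁵ × sin 47° = 1.07×10⁻⁴ s⁻¹
In the Southern Hemisphere f is negative: f = −1.07×10⁻⁴ s⁻¹.
Component geostrophic relations (x east, y north):
u_g = −(1/(fρ)) ∂P/∂y,  v_g = (1/(fρ)) ∂P/∂x
u_g = −(−3.1×10⁻³)/(−1.07×10⁻⁴ × 1.13) = −25.7 m/s;  v_g = (−0.71×10⁻³)/(−1.07×10⁻⁴ × 1.13) = 5.89 m/s
|V_g| = √(u_g² + v_g²) = 26.4 m/s

26 m/s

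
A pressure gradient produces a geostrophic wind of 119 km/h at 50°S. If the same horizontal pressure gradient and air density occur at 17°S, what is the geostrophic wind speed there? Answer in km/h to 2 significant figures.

With the same pressure gradient and density, V_g ∝ 1/f ∝ 1/sin φ.
V₂ = V₁ · sin φ₁ / sin φ₂ = 119 × sin 50° / sin 17°
V₂ = 119 × 0.7660/0.2924 = 310 km/h

310 km/h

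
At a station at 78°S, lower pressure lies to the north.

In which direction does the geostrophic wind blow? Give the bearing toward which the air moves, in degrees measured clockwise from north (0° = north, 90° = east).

The pressure-gradient force points toward the north (bearing 000°).
Geostrophic balance: in the Southern Hemisphere the Coriolis force deflects motion to the left, so the geostrophic wind blows 90° to the left of the pressure-gradient force (low pressure on the right).
Rotating 000° by 90° counterclockwise gives 270° — the wind blows toward the west.

270°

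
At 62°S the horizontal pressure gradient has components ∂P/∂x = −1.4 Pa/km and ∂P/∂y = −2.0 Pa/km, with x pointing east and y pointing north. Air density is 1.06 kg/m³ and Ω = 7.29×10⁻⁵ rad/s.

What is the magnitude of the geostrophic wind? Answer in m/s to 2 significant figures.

Coriolis parameter at 62°S:
f = 2Ω sin φ = 2 × 7.29×10⁻⁵ × sin 62° = 1.29×10⁻⁴ s⁻¹
In the Southern Hemisphere f is negative: f = −1.29×10⁻⁴ s⁻¹.
Component geostrophic relations (x east, y north):
u_g = −(1/(fρ)) ∂P/∂y,  v_g = (1/(fρ)) ∂P/∂x
u_g = −(−2.0×10⁻³)/(−1.29×10⁻⁴ × 1.06) = −14.7 m/s;  v_g = (−1.4×10⁻³)/(−1.29×10⁻⁴ × 1.06) = 10.3 m/s
|V_g| = √(u_g² + v_g²) = 17.9 m/s

18 m/s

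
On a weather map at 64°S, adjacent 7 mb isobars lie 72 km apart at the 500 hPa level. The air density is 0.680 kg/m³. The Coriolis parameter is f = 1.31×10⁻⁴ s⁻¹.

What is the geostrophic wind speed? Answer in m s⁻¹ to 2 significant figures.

110 m s⁻¹

Pressure gradient: |∂P/∂n| = 700 Pa / 72000 m = 9.72×10⁻³ Pa/m
Geostrophic balance (pressure-gradient force = Coriolis force):
V_g = (1/(fρ)) |∂P/∂n| = 9.72×10⁻³ / (1.31×10⁻⁴ × 0.680) = 109 m/s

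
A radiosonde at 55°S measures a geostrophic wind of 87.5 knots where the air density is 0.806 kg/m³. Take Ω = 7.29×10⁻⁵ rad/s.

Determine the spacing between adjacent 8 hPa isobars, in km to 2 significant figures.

180 km

Coriolis parameter at 55°S:
f = 2Ω sin φ = 2 × 7.29×10⁻⁵ × sin 55° = 1.19×10⁻⁴ s⁻¹
Wind speed in SI: 87.5 knots = 45.0 m/s
Geostrophic balance rearranged: |∂P/∂n| = f ρ V_g
|∂P/∂n| = 1.19×10⁻⁴ × 0.806 × 45.0 = 4.33×10⁻³ Pa/m
Isobar spacing: Δn = ΔP/|∂P/∂n| = 800 Pa / 4.33×10⁻³ Pa/m = 184623 m ≈ 180 km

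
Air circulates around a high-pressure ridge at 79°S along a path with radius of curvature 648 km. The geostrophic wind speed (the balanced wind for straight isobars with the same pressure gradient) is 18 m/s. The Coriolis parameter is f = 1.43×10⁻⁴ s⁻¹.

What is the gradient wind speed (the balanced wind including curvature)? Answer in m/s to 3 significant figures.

24.5 m/s

Around a high, pressure-gradient force acts outward with centrifugal, so Coriolis balances both:
fV = (1/ρ)|∂P/∂n| + V²/R  →  V² − fR·V + fR·V_g = 0
With fR = 1.43×10⁻⁴ × 648×10³ m = 92.7 m/s:
V = [fR − √((fR)² − 4 fR V_g)]/2 = [92.7 − √(92.7² − 4×92.7×18)]/2 = 24.5 m/s
Supergeostrophic (V > V_g = 18 m/s), as expected around a high.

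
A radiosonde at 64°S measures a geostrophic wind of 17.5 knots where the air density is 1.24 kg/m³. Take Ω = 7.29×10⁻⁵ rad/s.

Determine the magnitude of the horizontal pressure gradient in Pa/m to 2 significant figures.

Coriolis parameter at 64°S:
f = 2Ω sin φ = 2 × 7.29×10⁻⁵ × sin 64° = 1.31×10⁻⁴ s⁻¹
Wind speed in SI: 17.5 knots = 9.00 m/s
Geostrophic balance rearranged: |∂P/∂n| = f ρ V_g
|∂P/∂n| = 1.31×10⁻⁴ × 1.24 × 9.00 = 1.46×10⁻³ Pa/m

1.5×10⁻³ Pa/m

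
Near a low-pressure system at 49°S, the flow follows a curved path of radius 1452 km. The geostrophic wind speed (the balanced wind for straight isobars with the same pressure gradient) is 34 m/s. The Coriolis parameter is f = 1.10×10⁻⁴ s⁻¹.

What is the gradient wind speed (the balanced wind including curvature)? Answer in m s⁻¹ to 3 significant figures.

28.8 m s⁻¹

Around a low, centrifugal force acts outward with Coriolis, so pressure-gradient force balances both:
(1/ρ)|∂P/∂n| = fV + V²/R  →  V² + fR·V − fR·V_g = 0
With fR = 1.10×10⁻⁴ × 1452×10³ m = 160 m/s:
V = [−fR + √((fR)² + 4 fR V_g)]/2 = [−160 + √(160² + 4×160×34)]/2 = 28.8 m/s
Subgeostrophic (V < V_g = 34 m/s), as expected around a low.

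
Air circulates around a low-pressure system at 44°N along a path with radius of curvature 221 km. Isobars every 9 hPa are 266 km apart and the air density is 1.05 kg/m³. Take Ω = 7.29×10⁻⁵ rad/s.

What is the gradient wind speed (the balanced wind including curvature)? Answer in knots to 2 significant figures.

Coriolis parameter at 44°N:
f = 2Ω sin φ = 2 × 7.29×10⁻⁵ × sin 44° = 1.01×10⁻⁴ s⁻¹
Pressure gradient: |∂P/∂n| = 900 Pa / 266000 m = 3.38×10⁻³ Pa/m
Geostrophic speed: V_g = |∂P/∂n|/(fρ) = 3.38×10⁻³/(1.01×10⁻⁴ × 1.05) = 31.8 m/s
Around a low, centrifugal force acts outward with Coriolis, so pressure-gradient force balances both:
(1/ρ)|∂P/∂n| = fV + V²/R  →  V² + fR·V − fR·V_g = 0
With fR = 1.01×10⁻⁴ × 221×10³ m = 22.4 m/s:
V = [−fR + √((fR)² + 4 fR V_g)]/2 = [−22.4 + √(22.4² + 4×22.4×31.8)]/2 = 17.7 m/s
Subgeostrophic (V < V_g = 31.8 m/s), as expected around a low.
Converting: 17.7 m/s × 1.944 = 34 knots

34 knots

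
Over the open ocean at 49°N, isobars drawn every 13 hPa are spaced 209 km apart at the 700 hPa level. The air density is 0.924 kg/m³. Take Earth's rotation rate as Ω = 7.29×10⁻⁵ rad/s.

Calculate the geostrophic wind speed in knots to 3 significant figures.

Coriolis parameter at 49°N:
f = 2Ω sin φ = 2 × 7.29×10⁻⁵ × sin 49° = 1.10×10⁻⁴ s⁻¹
Pressure gradient: |∂P/∂n| = 1300 Pa / 209000 m = 6.22×10⁻³ Pa/m
Geostrophic balance (pressure-gradient force = Coriolis force):
V_g = (1/(fρ)) |∂P/∂n| = 6.22×10⁻³ / (1.10×10⁻⁴ × 0.924) = 61.2 m/s
Converting: 61.2 m/s × 1.944 = 119 knots

119 knots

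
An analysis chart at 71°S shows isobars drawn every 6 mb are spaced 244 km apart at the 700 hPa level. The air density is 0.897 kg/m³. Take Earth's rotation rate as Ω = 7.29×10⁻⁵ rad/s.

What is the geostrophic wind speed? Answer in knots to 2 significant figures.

Coriolis parameter at 71°S:
f = 2Ω sin φ = 2 × 7.29×10⁻⁵ × sin 71° = 1.38×10⁻⁴ s⁻¹
Pressure gradient: |∂P/∂n| = 600 Pa / 244000 m = 2.46×10⁻³ Pa/m
Geostrophic balance (pressure-gradient force = Coriolis force):
V_g = (1/(fρ)) |∂P/∂n| = 2.46×10⁻³ / (1.38×10⁻⁴ × 0.897) = 19.9 m/s
Converting: 19.9 m/s × 1.944 = 39 knots

39 knots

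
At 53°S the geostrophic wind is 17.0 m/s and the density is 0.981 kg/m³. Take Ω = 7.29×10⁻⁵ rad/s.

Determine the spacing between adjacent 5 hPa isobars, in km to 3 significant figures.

Coriolis parameter at 53°S:
f = 2Ω sin φ = 2 × 7.29×10⁻⁵ × sin 53° = 1.16×10⁻⁴ s⁻¹
Geostrophic balance rearranged: |∂P/∂n| = f ρ V_g
|∂P/∂n| = 1.16×10⁻⁴ × 0.981 × 17.0 = 1.94×10⁻³ Pa/m
Isobar spacing: Δn = ΔP/|∂P/∂n| = 500 Pa / 1.94×10⁻³ Pa/m = 257481 m ≈ 257 km

257 km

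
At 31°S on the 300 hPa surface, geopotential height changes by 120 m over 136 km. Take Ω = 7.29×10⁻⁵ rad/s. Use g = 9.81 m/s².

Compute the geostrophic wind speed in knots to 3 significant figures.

224 knots

Coriolis parameter at 31°S:
f = 2Ω sin φ = 2 × 7.29×10⁻⁵ × sin 31° = 7.51×10⁻⁵ s⁻¹
Height gradient: |∂Z/∂n| = 120 m / 136000 m = 8.82×10⁻⁴
On a pressure surface, geostrophic balance gives V_g = (g/f)|∂Z/∂n|:
V_g = 9.81 × 8.82×10⁻⁴ / 7.51×10⁻⁵ = 115 m/s
Converting: 115 m/s × 1.944 = 224 knots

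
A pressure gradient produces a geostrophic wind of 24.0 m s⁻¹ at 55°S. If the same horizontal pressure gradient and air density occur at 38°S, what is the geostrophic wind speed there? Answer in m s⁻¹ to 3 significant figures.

With the same pressure gradient and density, V_g ∝ 1/f ∝ 1/sin φ.
V₂ = V₁ · sin φ₁ / sin φ₂ = 24.0 × sin 55° / sin 38°
V₂ = 24.0 × 0.8192/0.6157 = 31.9 m s⁻¹

31.9 m s⁻¹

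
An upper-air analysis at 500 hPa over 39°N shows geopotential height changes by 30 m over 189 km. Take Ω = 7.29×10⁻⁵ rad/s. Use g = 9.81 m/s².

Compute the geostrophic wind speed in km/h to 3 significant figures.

61.1 km/h

Coriolis parameter at 39°N:
f = 2Ω sin φ = 2 × 7.29×10⁻⁵ × sin 39° = 9.18×10⁻⁵ s⁻¹
Height gradient: |∂Z/∂n| = 30 m / 189000 m = 1.59×10⁻⁴
On a pressure surface, geostrophic balance gives V_g = (g/f)|∂Z/∂n|:
V_g = 9.81 × 1.59×10⁻⁴ / 9.18×10⁻⁵ = 17.0 m/s
Converting: 17.0 m/s × 3.6 = 61.1 km/h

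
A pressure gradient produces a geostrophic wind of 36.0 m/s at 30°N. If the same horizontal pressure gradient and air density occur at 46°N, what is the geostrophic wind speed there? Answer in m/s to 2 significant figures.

25 m/s

With the same pressure gradient and density, V_g ∝ 1/f ∝ 1/sin φ.
V₂ = V₁ · sin φ₁ / sin φ₂ = 36.0 × sin 30° / sin 46°
V₂ = 36.0 × 0.5000/0.7193 = 25 m/s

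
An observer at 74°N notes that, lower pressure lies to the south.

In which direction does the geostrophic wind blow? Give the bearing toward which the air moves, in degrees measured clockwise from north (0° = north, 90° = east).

270°

The pressure-gradient force points toward the south (bearing 180°).
Geostrophic balance: in the Northern Hemisphere the Coriolis force deflects motion to the right, so the geostrophic wind blows 90° to the right of the pressure-gradient force (low pressure on the left).
Rotating 180° by 90° clockwise gives 270° — the wind blows toward the west.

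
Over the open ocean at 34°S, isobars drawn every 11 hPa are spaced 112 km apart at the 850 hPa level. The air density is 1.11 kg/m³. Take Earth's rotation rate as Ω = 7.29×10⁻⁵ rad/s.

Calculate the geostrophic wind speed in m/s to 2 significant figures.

110 m/s

Coriolis parameter at 34°S:
f = 2Ω sin φ = 2 × 7.29×10⁻⁵ × sin 34° = 8.15×10⁻⁵ s⁻¹
Pressure gradient: |∂P/∂n| = 1100 Pa / 112000 m = 9.82×10⁻³ Pa/m
Geostrophic balance (pressure-gradient force = Coriolis force):
V_g = (1/(fρ)) |∂P/∂n| = 9.82×10⁻³ / (8.15×10⁻⁵ × 1.11) = 109 m/s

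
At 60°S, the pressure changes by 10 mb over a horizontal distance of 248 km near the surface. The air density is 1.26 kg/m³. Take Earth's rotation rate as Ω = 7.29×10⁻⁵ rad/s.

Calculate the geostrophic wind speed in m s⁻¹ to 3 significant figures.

25.3 m s⁻¹

Coriolis parameter at 60°S:
f = 2Ω sin φ = 2 × 7.29×10⁻⁵ × sin 60° = 1.26×10⁻⁴ s⁻¹
Pressure gradient: |∂P/∂n| = 1000 Pa / 248000 m = 4.03×10⁻³ Pa/m
Geostrophic balance (pressure-gradient force = Coriolis force):
V_g = (1/(fρ)) |∂P/∂n| = 4.03×10⁻³ / (1.26×10⁻⁴ × 1.26) = 25.3 m/s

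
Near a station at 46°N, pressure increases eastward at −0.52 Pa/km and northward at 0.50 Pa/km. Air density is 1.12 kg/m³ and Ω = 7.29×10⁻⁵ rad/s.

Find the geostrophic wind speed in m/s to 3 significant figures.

6.14 m/s

Coriolis parameter at 46°N:
f = 2Ω sin φ = 2 × 7.29×10⁻⁵ × sin 46° = 1.05×10⁻⁴ s⁻¹
Component geostrophic relations (x east, y north):
u_g = −(1/(fρ)) ∂P/∂y,  v_g = (1/(fρ)) ∂P/∂x
u_g = −(0.50×10⁻³)/(1.05×10⁻⁴ × 1.12) = −4.26 m/s;  v_g = (−0.52×10⁻³)/(1.05×10⁻⁴ × 1.12) = −4.43 m/s
|V_g| = √(u_g² + v_g²) = 6.14 m/s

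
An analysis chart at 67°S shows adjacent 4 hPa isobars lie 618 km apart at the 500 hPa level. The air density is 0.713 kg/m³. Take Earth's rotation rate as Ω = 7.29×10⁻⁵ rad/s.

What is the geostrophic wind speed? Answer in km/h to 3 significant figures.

Coriolis parameter at 67°S:
f = 2Ω sin φ = 2 × 7.29×10⁻⁵ × sin 67° = 1.34×10⁻⁴ s⁻¹
Pressure gradient: |∂P/∂n| = 400 Pa / 618000 m = 6.47×10⁻⁴ Pa/m
Geostrophic balance (pressure-gradient force = Coriolis force):
V_g = (1/(fρ)) |∂P/∂n| = 6.47×10⁻⁴ / (1.34×10⁻⁴ × 0.713) = 6.76 m/s
Converting: 6.76 m/s × 3.6 = 24.4 km/h

24.4 km/h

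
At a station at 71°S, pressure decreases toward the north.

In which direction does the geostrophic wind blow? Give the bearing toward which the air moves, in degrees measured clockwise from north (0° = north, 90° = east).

270°

The pressure-gradient force points toward the north (bearing 000°).
Geostrophic balance: in the Southern Hemisphere the Coriolis force deflects motion to the left, so the geostrophic wind blows 90° to the left of the pressure-gradient force (low pressure on the right).
Rotating 000° by 90° counterclockwise gives 270° — the wind blows toward the west.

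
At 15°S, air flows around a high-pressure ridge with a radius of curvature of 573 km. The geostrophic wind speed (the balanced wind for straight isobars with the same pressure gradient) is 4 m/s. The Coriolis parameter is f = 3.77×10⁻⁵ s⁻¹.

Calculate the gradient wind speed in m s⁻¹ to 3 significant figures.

5.30 m s⁻¹

Around a high, pressure-gradient force acts outward with centrifugal, so Coriolis balances both:
fV = (1/ρ)|∂P/∂n| + V²/R  →  V² − fR·V + fR·V_g = 0
With fR = 3.77×10⁻⁵ × 573×10³ m = 21.6 m/s:
V = [fR − √((fR)² − 4 fR V_g)]/2 = [21.6 − √(21.6² − 4×21.6×4)]/2 = 5.3 m/s
Supergeostrophic (V > V_g = 4 m/s), as expected around a high.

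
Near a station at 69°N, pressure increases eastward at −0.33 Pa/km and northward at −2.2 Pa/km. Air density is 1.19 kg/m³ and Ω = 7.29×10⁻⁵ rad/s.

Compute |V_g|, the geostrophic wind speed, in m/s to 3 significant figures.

13.7 m/s

Coriolis parameter at 69°N:
f = 2Ω sin φ = 2 × 7.29×10⁻⁵ × sin 69° = 1.36×10⁻⁴ s⁻¹
Component geostrophic relations (x east, y north):
u_g = −(1/(fρ)) ∂P/∂y,  v_g = (1/(fρ)) ∂P/∂x
u_g = −(−2.2×10⁻³)/(1.36×10⁻⁴ × 1.19) = 13.6 m/s;  v_g = (−0.33×10⁻³)/(1.36×10⁻⁴ × 1.19) = −2.04 m/s
|V_g| = √(u_g² + v_g²) = 13.7 m/s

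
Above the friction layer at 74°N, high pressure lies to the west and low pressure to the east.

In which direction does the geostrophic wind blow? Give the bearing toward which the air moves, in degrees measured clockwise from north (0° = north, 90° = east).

The pressure-gradient force points toward the east (bearing 090°).
Geostrophic balance: in the Northern Hemisphere the Coriolis force deflects motion to the right, so the geostrophic wind blows 90° to the right of the pressure-gradient force (low pressure on the left).
Rotating 090° by 90° clockwise gives 180° — the wind blows toward the south.

180°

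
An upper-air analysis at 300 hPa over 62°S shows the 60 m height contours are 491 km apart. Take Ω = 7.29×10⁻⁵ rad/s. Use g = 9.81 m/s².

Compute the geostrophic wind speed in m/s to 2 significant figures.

9.3 m/s

Coriolis parameter at 62°S:
f = 2Ω sin φ = 2 × 7.29×10⁻⁵ × sin 62° = 1.29×10⁻⁴ s⁻¹
Height gradient: |∂Z/∂n| = 60 m / 491000 m = 1.22×10⁻⁴
On a pressure surface, geostrophic balance gives V_g = (g/f)|∂Z/∂n|:
V_g = 9.81 × 1.22×10⁻⁴ / 1.29×10⁻⁴ = 9.31 m/s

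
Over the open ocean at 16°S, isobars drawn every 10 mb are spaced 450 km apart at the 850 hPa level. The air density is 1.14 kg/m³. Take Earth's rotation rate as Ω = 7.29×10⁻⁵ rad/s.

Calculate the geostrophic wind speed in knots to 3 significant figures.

Coriolis parameter at 16°S:
f = 2Ω sin φ = 2 × 7.29×10⁻⁵ × sin 16° = 4.02×10⁻⁵ s⁻¹
Pressure gradient: |∂P/∂n| = 1000 Pa / 450000 m = 2.22×10⁻³ Pa/m
Geostrophic balance (pressure-gradient force = Coriolis force):
V_g = (1/(fρ)) |∂P/∂n| = 2.22×10⁻³ / (4.02×10⁻⁵ × 1.14) = 48.5 m/s
Converting: 48.5 m/s × 1.944 = 94.3 knots

94.3 knots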